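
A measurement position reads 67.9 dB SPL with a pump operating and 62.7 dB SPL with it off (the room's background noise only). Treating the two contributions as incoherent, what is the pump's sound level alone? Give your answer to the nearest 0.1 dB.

Subtract intensities: L_src = 10·log₁₀(10^(L_total/10) − 10^(L_bg/10)).
L_src = 10·log₁₀(10^(67.9/10) − 10^(62.7/10)) = 10·log₁₀(4304000) = 66.3 dB SPL.

66.3 dB SPL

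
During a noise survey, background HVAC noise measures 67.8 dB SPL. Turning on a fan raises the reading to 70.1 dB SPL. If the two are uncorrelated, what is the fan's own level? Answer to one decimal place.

Background correction is a power subtraction:
L_src = 10·log₁₀(10^(70.1/10) − 10^(67.8/10)) = 10·log₁₀(4207000) = 66.2 dB SPL.

66.2 dB SPL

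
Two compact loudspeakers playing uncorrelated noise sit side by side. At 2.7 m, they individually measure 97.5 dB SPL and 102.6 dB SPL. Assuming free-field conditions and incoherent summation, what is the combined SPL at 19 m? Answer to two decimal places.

86.82 dB SPL

Combined at 2.7 m: 10·log₁₀(10^(97.5/10)+10^(102.6/10)) = 103.769 dB SPL.
Then apply −20·log₁₀(19/2.7) = -16.948 dB → 86.82 dB SPL.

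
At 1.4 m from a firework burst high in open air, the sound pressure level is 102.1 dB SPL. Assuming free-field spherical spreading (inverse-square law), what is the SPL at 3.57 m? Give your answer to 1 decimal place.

Free-field point source: level drops by 20·log₁₀ of the distance ratio.
ΔL = −20·log₁₀(3.57/1.4) = -8.13 dB, so L₂ = 102.1 + (-8.13) = 94.0 dB SPL.

94.0 dB SPL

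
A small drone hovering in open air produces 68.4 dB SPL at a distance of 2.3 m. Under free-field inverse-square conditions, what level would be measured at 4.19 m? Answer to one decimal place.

Inverse-square spreading gives ΔL = −20·log₁₀(d₂/d₁).
ΔL = −20·log₁₀(4.19/2.3) = -5.21 dB, so L₂ = 68.4 + (-5.21) = 63.2 dB SPL.

63.2 dB SPL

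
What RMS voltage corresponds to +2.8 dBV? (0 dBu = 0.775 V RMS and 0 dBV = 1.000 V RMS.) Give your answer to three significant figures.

V = 1.000 V × 10^(+2.8/20).
= 1.000 × 1.380 = 1.38 V.

1.38 V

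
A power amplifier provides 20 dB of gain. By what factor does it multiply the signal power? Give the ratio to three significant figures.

100

Power ratio = 10^(dB/10).
10^(20/10) = 10^(2.000) = 100.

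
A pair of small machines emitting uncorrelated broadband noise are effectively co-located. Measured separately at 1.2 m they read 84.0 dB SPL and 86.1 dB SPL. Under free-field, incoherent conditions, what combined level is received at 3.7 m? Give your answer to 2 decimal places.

78.41 dB SPL

Combined at 1.2 m: 10·log₁₀(10^(84.0/10)+10^(86.1/10)) = 88.186 dB SPL.
Then apply −20·log₁₀(3.7/1.2) = -9.780 dB → 78.41 dB SPL.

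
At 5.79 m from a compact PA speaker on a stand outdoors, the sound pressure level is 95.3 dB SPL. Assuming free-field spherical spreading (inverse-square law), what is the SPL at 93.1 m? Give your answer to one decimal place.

71.2 dB SPL

Free-field point source: level drops by 20·log₁₀ of the distance ratio.
ΔL = −20·log₁₀(93.1/5.79) = -24.13 dB, so L₂ = 95.3 + (-24.13) = 71.2 dB SPL.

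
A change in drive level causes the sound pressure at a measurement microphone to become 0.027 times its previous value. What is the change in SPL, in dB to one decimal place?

-31.4 dB

Sound pressure is an amplitude quantity: ΔL = 20·log₁₀(p₂/p₁).
20·log₁₀(0.027) = -31.4 dB.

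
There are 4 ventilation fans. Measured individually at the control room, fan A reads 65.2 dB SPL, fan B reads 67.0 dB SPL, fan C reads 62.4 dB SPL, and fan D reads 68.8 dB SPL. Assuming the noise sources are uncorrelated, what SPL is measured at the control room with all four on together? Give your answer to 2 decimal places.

Uncorrelated sources add in intensity (power), not in dB.
L_total = 10·log₁₀(10^(65.2/10) + 10^(67.0/10) + 10^(62.4/10) + 10^(68.8/10)) = 10·log₁₀(17650000) = 72.47 dB SPL.

72.47 dB SPL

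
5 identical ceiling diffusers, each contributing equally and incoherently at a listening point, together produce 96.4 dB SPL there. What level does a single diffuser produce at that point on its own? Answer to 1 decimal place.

5 equal incoherent sources add 10·log₁₀(5) = 6.99 dB over one source.
L_one = 96.4 − 6.99 = 89.4 dB SPL.

89.4 dB SPL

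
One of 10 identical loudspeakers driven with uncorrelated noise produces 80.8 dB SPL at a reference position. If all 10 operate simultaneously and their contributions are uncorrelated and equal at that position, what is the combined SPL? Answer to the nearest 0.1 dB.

90.8 dB SPL

10 equal incoherent sources raise the level by 10·log₁₀(10) = 10.00 dB.
L_total = 80.8 + 10.00 = 90.8 dB SPL.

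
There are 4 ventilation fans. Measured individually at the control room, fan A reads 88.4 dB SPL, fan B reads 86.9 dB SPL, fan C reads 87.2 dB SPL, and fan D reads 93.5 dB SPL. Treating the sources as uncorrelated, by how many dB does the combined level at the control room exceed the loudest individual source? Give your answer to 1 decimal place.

2.5 dB

Incoherent sources sum as intensities:
L_total = 10·log₁₀(10^(88.4/10) + 10^(86.9/10) + 10^(87.2/10) + 10^(93.5/10)) = 95.96 dB SPL.
Excess over the loudest (93.5 dB): 95.96 − 93.5 = 2.5 dB.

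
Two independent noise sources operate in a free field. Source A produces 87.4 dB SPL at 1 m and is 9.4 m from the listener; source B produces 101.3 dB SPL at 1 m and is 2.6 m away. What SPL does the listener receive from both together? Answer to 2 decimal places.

93.01 dB SPL

At the listener: L_A = 87.4 − 20·log₁₀(9.4) = 67.937 dB; L_B = 101.3 − 20·log₁₀(2.6) = 93.001 dB.
Combined: 10·log₁₀(10^(67.937/10)+10^(93.001/10)) = 93.01 dB SPL.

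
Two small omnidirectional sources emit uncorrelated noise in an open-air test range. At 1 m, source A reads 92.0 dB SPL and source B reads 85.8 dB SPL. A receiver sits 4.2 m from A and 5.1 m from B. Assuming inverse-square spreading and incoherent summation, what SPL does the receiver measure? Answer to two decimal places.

At the listener: L_A = 92.0 − 20·log₁₀(4.2) = 79.535 dB; L_B = 85.8 − 20·log₁₀(5.1) = 71.649 dB.
Combined: 10·log₁₀(10^(79.535/10)+10^(71.649/10)) = 80.19 dB SPL.

80.19 dB SPL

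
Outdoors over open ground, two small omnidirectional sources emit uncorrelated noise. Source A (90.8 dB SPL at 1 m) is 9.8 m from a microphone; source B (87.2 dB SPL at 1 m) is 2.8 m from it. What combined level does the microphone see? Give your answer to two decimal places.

79.00 dB SPL

At the listener: L_A = 90.8 − 20·log₁₀(9.8) = 70.975 dB; L_B = 87.2 − 20·log₁₀(2.8) = 78.257 dB.
Combined: 10·log₁₀(10^(70.975/10)+10^(78.257/10)) = 79.00 dB SPL.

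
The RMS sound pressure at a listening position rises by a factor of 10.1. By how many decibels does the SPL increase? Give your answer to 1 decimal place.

SPL change from a pressure ratio uses the 20·log₁₀ form:
20·log₁₀(10.1) = 20.1 dB.

20.1 dB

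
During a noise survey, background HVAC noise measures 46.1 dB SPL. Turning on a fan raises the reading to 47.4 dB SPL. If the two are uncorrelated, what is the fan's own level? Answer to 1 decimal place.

Subtract intensities: L_src = 10·log₁₀(10^(L_total/10) − 10^(L_bg/10)).
L_src = 10·log₁₀(10^(47.4/10) − 10^(46.1/10)) = 10·log₁₀(14220) = 41.5 dB SPL.

41.5 dB SPL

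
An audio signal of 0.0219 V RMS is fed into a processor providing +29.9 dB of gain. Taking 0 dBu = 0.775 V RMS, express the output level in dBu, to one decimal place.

-1.1 dBu

Input level: 20·log₁₀(0.0219/0.775) = -30.98 dBu.
Output: -30.98 + 29.9 = -1.1 dBu.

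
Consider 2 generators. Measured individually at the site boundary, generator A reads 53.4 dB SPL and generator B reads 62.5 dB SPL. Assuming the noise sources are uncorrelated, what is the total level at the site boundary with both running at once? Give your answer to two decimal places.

Incoherent sources sum as intensities:
L_total = 10·log₁₀(10^(53.4/10) + 10^(62.5/10)) = 10·log₁₀(1997000) = 63.00 dB SPL.

63.00 dB SPL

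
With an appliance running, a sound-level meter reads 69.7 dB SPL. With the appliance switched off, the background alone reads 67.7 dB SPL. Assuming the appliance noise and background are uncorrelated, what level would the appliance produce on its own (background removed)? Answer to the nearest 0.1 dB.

65.4 dB SPL

Subtract intensities: L_src = 10·log₁₀(10^(L_total/10) − 10^(L_bg/10)).
L_src = 10·log₁₀(10^(69.7/10) − 10^(67.7/10)) = 10·log₁₀(3444000) = 65.4 dB SPL.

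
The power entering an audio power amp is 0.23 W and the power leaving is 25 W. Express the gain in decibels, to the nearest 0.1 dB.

20.4 dB

Power is a power quantity, so gain = 10·log₁₀(P_out/P_in).
10·log₁₀(25/0.23) = 10·log₁₀(108.7) = 20.4 dB.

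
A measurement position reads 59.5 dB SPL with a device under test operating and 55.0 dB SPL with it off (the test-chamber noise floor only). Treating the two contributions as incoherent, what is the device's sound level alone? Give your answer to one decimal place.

Background correction is a power subtraction:
L_src = 10·log₁₀(10^(59.5/10) − 10^(55.0/10)) = 10·log₁₀(575000) = 57.6 dB SPL.

57.6 dB SPL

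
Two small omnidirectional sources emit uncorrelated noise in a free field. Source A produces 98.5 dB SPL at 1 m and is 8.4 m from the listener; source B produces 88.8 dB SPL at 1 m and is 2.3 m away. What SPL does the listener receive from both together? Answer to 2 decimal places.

83.87 dB SPL

At the listener: L_A = 98.5 − 20·log₁₀(8.4) = 80.014 dB; L_B = 88.8 − 20·log₁₀(2.3) = 81.565 dB.
Combined: 10·log₁₀(10^(80.014/10)+10^(81.565/10)) = 83.87 dB SPL.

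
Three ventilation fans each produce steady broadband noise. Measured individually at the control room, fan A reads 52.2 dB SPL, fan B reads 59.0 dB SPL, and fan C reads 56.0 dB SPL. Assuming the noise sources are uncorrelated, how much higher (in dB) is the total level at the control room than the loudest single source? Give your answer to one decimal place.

Uncorrelated sources add in intensity (power), not in dB.
L_total = 10·log₁₀(10^(52.2/10) + 10^(59.0/10) + 10^(56.0/10)) = 61.33 dB SPL.
Excess over the loudest (59.0 dB): 61.33 − 59.0 = 2.3 dB.

2.3 dB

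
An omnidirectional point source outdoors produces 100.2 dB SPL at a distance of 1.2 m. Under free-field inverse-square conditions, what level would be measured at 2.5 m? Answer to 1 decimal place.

93.8 dB SPL

Inverse-square spreading gives ΔL = −20·log₁₀(d₂/d₁).
ΔL = −20·log₁₀(2.5/1.2) = -6.38 dB, so L₂ = 100.2 + (-6.38) = 93.8 dB SPL.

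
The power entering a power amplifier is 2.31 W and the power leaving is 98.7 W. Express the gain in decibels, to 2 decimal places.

Power ratio → dB uses the 10·log₁₀ form:
10·log₁₀(98.7/2.31) = 10·log₁₀(42.73) = 16.31 dB.

16.31 dB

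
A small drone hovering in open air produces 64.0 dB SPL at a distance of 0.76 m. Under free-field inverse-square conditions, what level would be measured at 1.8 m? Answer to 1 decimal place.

For a point source in a free field, ΔL = −20·log₁₀(d₂/d₁).
ΔL = −20·log₁₀(1.8/0.76) = -7.49 dB, so L₂ = 64.0 + (-7.49) = 56.5 dB SPL.

56.5 dB SPL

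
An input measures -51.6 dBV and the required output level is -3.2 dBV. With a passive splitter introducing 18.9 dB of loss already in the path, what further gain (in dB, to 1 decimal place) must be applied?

67.3 dB

The required make-up gain is the shortfall in the dB sum.
G = -3.2 − (-51.6) + 18.9 = 67.3 dB.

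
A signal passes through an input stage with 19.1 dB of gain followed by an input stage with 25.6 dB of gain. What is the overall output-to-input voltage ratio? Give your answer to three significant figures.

172

Net gain = 19.1 + 25.6 = 44.7 dB.
Voltage ratio = 10^(44.7/20) = 172.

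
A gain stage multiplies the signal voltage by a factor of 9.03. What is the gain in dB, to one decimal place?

19.1 dB

Voltage is an amplitude quantity, so gain = 20·log₁₀(V_out/V_in).
20·log₁₀(9.03) = 19.1 dB.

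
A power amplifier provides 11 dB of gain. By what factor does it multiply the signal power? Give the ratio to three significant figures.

Power ratio = 10^(dB/10).
10^(11/10) = 10^(1.100) = 12.6.

12.6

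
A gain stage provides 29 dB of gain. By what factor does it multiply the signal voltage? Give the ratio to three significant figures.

Voltage ratio = 10^(dB/20).
10^(29/20) = 10^(1.450) = 28.2.

28.2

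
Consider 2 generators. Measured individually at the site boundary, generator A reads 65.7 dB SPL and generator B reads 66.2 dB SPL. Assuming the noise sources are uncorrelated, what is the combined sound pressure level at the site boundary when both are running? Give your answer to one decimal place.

Incoherent sources sum as intensities:
L_total = 10·log₁₀(10^(65.7/10) + 10^(66.2/10)) = 10·log₁₀(7884000) = 69.0 dB SPL.

69.0 dB SPL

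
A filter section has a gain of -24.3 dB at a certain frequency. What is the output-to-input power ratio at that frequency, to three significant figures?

Power ratio = 10^(dB/10).
10^(-24.3/10) = 10^(-2.430) = 0.00372.

0.00372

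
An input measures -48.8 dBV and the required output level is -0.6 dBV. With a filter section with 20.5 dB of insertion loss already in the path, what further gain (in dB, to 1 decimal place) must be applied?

The required make-up gain is the shortfall in the dB sum.
G = -0.6 − (-48.8) + 20.5 = 68.7 dB.

68.7 dB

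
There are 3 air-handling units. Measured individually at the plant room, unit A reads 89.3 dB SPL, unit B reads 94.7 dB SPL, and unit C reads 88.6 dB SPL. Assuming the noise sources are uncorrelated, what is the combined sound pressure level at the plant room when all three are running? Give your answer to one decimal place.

96.6 dB SPL

Uncorrelated sources add in intensity (power), not in dB.
L_total = 10·log₁₀(10^(89.3/10) + 10^(94.7/10) + 10^(88.6/10)) = 10·log₁₀(4527000000) = 96.6 dB SPL.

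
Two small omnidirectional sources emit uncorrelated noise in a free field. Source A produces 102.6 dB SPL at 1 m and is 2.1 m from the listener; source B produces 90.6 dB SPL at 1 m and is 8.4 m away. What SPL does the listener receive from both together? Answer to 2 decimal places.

96.17 dB SPL

At the listener: L_A = 102.6 − 20·log₁₀(2.1) = 96.156 dB; L_B = 90.6 − 20·log₁₀(8.4) = 72.114 dB.
Combined: 10·log₁₀(10^(96.156/10)+10^(72.114/10)) = 96.17 dB SPL.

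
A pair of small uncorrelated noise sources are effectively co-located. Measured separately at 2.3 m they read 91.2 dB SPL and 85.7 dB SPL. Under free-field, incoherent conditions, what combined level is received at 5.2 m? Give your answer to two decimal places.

Combined at 2.3 m: 10·log₁₀(10^(91.2/10)+10^(85.7/10)) = 92.278 dB SPL.
Then apply −20·log₁₀(5.2/2.3) = -7.086 dB → 85.19 dB SPL.

85.19 dB SPL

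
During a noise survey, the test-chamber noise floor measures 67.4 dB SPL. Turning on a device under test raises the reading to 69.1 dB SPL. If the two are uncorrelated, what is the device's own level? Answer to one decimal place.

64.2 dB SPL

Subtract intensities: L_src = 10·log₁₀(10^(L_total/10) − 10^(L_bg/10)).
L_src = 10·log₁₀(10^(69.1/10) − 10^(67.4/10)) = 10·log₁₀(2633000) = 64.2 dB SPL.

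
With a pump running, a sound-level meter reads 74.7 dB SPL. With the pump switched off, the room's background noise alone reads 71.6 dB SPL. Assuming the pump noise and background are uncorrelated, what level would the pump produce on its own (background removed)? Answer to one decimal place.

Remove the background by subtracting linear intensities:
L_src = 10·log₁₀(10^(74.7/10) − 10^(71.6/10)) = 10·log₁₀(15060000) = 71.8 dB SPL.

71.8 dB SPL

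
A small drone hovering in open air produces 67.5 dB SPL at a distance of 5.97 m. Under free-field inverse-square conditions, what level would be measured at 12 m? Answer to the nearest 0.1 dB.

Inverse-square spreading gives ΔL = −20·log₁₀(d₂/d₁).
ΔL = −20·log₁₀(12/5.97) = -6.06 dB, so L₂ = 67.5 + (-6.06) = 61.4 dB SPL.

61.4 dB SPL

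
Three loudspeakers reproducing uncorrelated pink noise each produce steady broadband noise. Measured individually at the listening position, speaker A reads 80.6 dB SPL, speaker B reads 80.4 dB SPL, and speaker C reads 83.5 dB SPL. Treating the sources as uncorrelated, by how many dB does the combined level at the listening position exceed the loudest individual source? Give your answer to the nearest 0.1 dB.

3.0 dB

Uncorrelated sources add in intensity (power), not in dB.
L_total = 10·log₁₀(10^(80.6/10) + 10^(80.4/10) + 10^(83.5/10)) = 86.52 dB SPL.
Excess over the loudest (83.5 dB): 86.52 − 83.5 = 3.0 dB.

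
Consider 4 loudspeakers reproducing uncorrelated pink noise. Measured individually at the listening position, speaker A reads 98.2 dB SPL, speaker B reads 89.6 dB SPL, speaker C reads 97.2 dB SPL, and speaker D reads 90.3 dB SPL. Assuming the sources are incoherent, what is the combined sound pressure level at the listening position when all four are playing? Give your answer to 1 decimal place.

101.4 dB SPL

Add the sources as powers (linear), then convert back to dB:
L_total = 10·log₁₀(10^(98.2/10) + 10^(89.6/10) + 10^(97.2/10) + 10^(90.3/10)) = 10·log₁₀(13839000000) = 101.4 dB SPL.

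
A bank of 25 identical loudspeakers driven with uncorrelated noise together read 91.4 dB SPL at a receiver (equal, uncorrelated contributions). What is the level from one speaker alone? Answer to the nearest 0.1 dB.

25 equal incoherent sources add 10·log₁₀(25) = 13.98 dB over one source.
L_one = 91.4 − 13.98 = 77.4 dB SPL.

77.4 dB SPL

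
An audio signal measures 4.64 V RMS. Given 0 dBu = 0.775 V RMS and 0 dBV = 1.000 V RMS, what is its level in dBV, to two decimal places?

+13.33 dBV

dBV = 20·log₁₀(V / 1.000 V).
20·log₁₀(4.64/1.000) = +13.33 dBV.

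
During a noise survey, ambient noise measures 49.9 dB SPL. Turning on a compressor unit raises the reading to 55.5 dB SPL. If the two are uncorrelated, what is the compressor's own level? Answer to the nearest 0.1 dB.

Subtract intensities: L_src = 10·log₁₀(10^(L_total/10) − 10^(L_bg/10)).
L_src = 10·log₁₀(10^(55.5/10) − 10^(49.9/10)) = 10·log₁₀(257100) = 54.1 dB SPL.

54.1 dB SPL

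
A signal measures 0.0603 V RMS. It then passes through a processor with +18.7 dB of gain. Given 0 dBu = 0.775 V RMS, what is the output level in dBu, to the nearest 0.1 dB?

Input level: 20·log₁₀(0.0603/0.775) = -22.18 dBu.
Output: -22.18 + 18.7 = -3.5 dBu.

-3.5 dBu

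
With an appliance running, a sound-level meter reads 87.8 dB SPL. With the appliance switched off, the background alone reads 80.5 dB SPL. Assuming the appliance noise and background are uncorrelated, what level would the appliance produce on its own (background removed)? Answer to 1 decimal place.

86.9 dB SPL

Subtract intensities: L_src = 10·log₁₀(10^(L_total/10) − 10^(L_bg/10)).
L_src = 10·log₁₀(10^(87.8/10) − 10^(80.5/10)) = 10·log₁₀(490400000) = 86.9 dB SPL.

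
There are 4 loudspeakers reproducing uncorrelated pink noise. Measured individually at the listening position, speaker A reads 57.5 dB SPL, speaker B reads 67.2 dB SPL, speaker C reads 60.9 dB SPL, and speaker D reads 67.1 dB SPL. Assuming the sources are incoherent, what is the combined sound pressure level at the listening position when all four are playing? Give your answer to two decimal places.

Uncorrelated sources add in intensity (power), not in dB.
L_total = 10·log₁₀(10^(57.5/10) + 10^(67.2/10) + 10^(60.9/10) + 10^(67.1/10)) = 10·log₁₀(12170000) = 70.85 dB SPL.

70.85 dB SPL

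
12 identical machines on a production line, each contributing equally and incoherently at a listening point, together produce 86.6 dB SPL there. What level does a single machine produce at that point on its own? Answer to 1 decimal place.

12 equal incoherent sources add 10·log₁₀(12) = 10.79 dB over one source.
L_one = 86.6 − 10.79 = 75.8 dB SPL.

75.8 dB SPL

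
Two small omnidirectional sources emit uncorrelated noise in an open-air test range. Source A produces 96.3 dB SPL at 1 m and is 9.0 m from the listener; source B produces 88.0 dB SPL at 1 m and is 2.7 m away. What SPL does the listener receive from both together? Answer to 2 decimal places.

At the listener: L_A = 96.3 − 20·log₁₀(9.0) = 77.215 dB; L_B = 88.0 − 20·log₁₀(2.7) = 79.373 dB.
Combined: 10·log₁₀(10^(77.215/10)+10^(79.373/10)) = 81.44 dB SPL.

81.44 dB SPL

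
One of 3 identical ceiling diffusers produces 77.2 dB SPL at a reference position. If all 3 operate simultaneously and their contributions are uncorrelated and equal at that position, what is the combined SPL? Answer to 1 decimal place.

82.0 dB SPL

3 equal incoherent sources raise the level by 10·log₁₀(3) = 4.77 dB.
L_total = 77.2 + 4.77 = 82.0 dB SPL.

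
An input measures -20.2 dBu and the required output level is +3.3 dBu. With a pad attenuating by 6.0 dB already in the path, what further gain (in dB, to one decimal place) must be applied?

The required make-up gain is the shortfall in the dB sum.
G = +3.3 − (-20.2) + 6.0 = 29.5 dB.

29.5 dB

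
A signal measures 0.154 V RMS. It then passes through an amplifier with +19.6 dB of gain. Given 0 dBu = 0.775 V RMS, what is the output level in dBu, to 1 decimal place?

+5.6 dBu

Input level: 20·log₁₀(0.154/0.775) = -14.04 dBu.
Output: -14.04 + 19.6 = +5.6 dBu.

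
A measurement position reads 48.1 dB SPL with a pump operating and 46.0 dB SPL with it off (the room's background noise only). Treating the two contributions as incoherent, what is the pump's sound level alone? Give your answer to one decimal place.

Subtract intensities: L_src = 10·log₁₀(10^(L_total/10) − 10^(L_bg/10)).
L_src = 10·log₁₀(10^(48.1/10) − 10^(46.0/10)) = 10·log₁₀(24750) = 43.9 dB SPL.

43.9 dB SPL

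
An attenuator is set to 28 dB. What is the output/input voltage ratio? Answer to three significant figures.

Voltage ratio = 10^(dB/20).
10^(-28/20) = 10^(-1.400) = 0.0398.

0.0398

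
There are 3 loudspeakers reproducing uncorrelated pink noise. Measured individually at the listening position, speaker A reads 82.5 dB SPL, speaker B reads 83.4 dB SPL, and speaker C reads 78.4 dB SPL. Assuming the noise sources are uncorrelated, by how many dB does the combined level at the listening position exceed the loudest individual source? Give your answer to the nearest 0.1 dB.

Add the sources as powers (linear), then convert back to dB:
L_total = 10·log₁₀(10^(82.5/10) + 10^(83.4/10) + 10^(78.4/10)) = 86.68 dB SPL.
Excess over the loudest (83.4 dB): 86.68 − 83.4 = 3.3 dB.

3.3 dB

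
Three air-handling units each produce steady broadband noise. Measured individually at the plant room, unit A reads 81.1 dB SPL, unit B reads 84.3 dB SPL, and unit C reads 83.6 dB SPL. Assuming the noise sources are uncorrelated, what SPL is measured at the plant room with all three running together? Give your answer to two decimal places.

87.97 dB SPL

Add the sources as powers (linear), then convert back to dB:
L_total = 10·log₁₀(10^(81.1/10) + 10^(84.3/10) + 10^(83.6/10)) = 10·log₁₀(627100000) = 87.97 dB SPL.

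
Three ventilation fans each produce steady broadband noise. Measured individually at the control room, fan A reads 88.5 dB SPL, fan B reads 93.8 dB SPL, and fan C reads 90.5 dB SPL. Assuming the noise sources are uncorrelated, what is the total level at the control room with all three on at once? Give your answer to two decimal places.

96.26 dB SPL

Add the sources as powers (linear), then convert back to dB:
L_total = 10·log₁₀(10^(88.5/10) + 10^(93.8/10) + 10^(90.5/10)) = 10·log₁₀(4229000000) = 96.26 dB SPL.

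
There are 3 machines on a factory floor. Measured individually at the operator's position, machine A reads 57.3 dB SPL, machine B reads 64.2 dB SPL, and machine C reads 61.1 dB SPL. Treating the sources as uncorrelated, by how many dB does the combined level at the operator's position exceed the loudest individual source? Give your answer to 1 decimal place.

2.3 dB

Add the sources as powers (linear), then convert back to dB:
L_total = 10·log₁₀(10^(57.3/10) + 10^(64.2/10) + 10^(61.1/10)) = 66.49 dB SPL.
Excess over the loudest (64.2 dB): 66.49 − 64.2 = 2.3 dB.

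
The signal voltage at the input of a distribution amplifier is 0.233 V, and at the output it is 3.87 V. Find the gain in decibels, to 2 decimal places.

24.41 dB

Voltage is an amplitude quantity, so gain = 20·log₁₀(V_out/V_in).
20·log₁₀(3.87/0.233) = 20·log₁₀(16.61) = 24.41 dB.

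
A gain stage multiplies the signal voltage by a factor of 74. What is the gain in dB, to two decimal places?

37.38 dB

For a voltage ratio, dB = 20·log₁₀(V₂/V₁).
20·log₁₀(74) = 37.38 dB.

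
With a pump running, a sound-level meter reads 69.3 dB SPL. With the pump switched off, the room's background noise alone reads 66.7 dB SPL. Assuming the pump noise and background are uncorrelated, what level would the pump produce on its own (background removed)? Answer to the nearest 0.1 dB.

Subtract intensities: L_src = 10·log₁₀(10^(L_total/10) − 10^(L_bg/10)).
L_src = 10·log₁₀(10^(69.3/10) − 10^(66.7/10)) = 10·log₁₀(3834000) = 65.8 dB SPL.

65.8 dB SPL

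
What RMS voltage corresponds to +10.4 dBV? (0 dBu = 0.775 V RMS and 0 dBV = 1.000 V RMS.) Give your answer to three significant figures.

V = 1.000 V × 10^(+10.4/20).
= 1.000 × 3.311 = 3.31 V.

3.31 V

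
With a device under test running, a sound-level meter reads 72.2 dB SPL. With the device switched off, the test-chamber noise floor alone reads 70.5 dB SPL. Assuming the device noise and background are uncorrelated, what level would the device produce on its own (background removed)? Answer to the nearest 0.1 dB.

Subtract intensities: L_src = 10·log₁₀(10^(L_total/10) − 10^(L_bg/10)).
L_src = 10·log₁₀(10^(72.2/10) − 10^(70.5/10)) = 10·log₁₀(5376000) = 67.3 dB SPL.

67.3 dB SPL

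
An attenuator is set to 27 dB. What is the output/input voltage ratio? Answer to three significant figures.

Voltage ratio = 10^(dB/20).
10^(-27/20) = 10^(-1.350) = 0.0447.

0.0447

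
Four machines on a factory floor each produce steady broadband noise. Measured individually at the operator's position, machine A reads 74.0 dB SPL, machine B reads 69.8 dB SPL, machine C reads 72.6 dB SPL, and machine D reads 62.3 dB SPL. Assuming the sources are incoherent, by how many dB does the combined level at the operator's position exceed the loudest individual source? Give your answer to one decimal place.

3.4 dB

Add the sources as powers (linear), then convert back to dB:
L_total = 10·log₁₀(10^(74.0/10) + 10^(69.8/10) + 10^(72.6/10) + 10^(62.3/10)) = 77.37 dB SPL.
Excess over the loudest (74.0 dB): 77.37 − 74.0 = 3.4 dB.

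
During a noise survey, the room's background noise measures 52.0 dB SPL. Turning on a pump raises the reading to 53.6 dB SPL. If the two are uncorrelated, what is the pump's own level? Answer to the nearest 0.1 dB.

Background correction is a power subtraction:
L_src = 10·log₁₀(10^(53.6/10) − 10^(52.0/10)) = 10·log₁₀(70600) = 48.5 dB SPL.

48.5 dB SPL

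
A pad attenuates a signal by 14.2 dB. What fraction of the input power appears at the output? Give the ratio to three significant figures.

0.0380

Power ratio = 10^(dB/10).
10^(-14.2/10) = 10^(-1.420) = 0.0380.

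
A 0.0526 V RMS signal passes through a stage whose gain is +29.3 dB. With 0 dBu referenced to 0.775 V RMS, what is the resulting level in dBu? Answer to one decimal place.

Input level: 20·log₁₀(0.0526/0.775) = -23.37 dBu.
Output: -23.37 + 29.3 = +5.9 dBu.

+5.9 dBu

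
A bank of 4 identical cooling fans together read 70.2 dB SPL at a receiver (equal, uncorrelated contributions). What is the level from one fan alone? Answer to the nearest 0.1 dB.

64.2 dB SPL

4 equal incoherent sources add 10·log₁₀(4) = 6.02 dB over one source.
L_one = 70.2 − 6.02 = 64.2 dB SPL.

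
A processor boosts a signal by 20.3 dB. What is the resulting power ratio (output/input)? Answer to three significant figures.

Power ratio = 10^(dB/10).
10^(20.3/10) = 10^(2.030) = 107.

107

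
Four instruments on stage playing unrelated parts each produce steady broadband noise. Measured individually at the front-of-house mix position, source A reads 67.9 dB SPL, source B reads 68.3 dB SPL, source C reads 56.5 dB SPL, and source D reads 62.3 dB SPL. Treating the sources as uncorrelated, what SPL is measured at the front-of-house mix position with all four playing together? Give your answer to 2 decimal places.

Add the sources as powers (linear), then convert back to dB:
L_total = 10·log₁₀(10^(67.9/10) + 10^(68.3/10) + 10^(56.5/10) + 10^(62.3/10)) = 10·log₁₀(15070000) = 71.78 dB SPL.

71.78 dB SPL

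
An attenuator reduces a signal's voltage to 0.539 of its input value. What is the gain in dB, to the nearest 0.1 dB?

For a voltage ratio, dB = 20·log₁₀(V₂/V₁).
20·log₁₀(0.539) = -5.4 dB.

-5.4 dB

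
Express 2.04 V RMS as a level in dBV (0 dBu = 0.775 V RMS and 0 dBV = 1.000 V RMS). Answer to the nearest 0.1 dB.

dBV = 20·log₁₀(V / 1.000 V).
20·log₁₀(2.04/1.000) = +6.2 dBV.

+6.2 dBV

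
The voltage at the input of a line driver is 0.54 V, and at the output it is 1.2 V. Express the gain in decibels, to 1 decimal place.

Voltage ratio → dB uses the 20·log₁₀ form:
20·log₁₀(1.2/0.54) = 20·log₁₀(2.222) = 6.9 dB.

6.9 dB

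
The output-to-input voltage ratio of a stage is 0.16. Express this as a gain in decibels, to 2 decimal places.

-15.92 dB

For a voltage ratio, dB = 20·log₁₀(V₂/V₁).
20·log₁₀(0.16) = -15.92 dB.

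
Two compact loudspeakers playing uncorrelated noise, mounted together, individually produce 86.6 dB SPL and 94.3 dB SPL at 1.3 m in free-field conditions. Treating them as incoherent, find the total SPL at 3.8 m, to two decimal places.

Combined at 1.3 m: 10·log₁₀(10^(86.6/10)+10^(94.3/10)) = 94.981 dB SPL.
Then apply −20·log₁₀(3.8/1.3) = -9.317 dB → 85.66 dB SPL.

85.66 dB SPL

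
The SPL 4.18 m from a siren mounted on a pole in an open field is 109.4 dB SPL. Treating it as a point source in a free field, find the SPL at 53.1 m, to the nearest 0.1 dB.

Free-field point source: level drops by 20·log₁₀ of the distance ratio.
ΔL = −20·log₁₀(53.1/4.18) = -22.08 dB, so L₂ = 109.4 + (-22.08) = 87.3 dB SPL.

87.3 dB SPL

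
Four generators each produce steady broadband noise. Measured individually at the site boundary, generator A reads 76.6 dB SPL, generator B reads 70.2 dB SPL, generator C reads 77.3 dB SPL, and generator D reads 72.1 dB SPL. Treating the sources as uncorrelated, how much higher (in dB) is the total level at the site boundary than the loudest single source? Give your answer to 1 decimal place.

3.7 dB

Add the sources as powers (linear), then convert back to dB:
L_total = 10·log₁₀(10^(76.6/10) + 10^(70.2/10) + 10^(77.3/10) + 10^(72.1/10)) = 81.01 dB SPL.
Excess over the loudest (77.3 dB): 81.01 − 77.3 = 3.7 dB.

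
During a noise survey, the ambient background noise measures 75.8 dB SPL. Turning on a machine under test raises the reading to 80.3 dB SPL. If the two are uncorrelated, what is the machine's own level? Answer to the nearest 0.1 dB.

78.4 dB SPL

Background correction is a power subtraction:
L_src = 10·log₁₀(10^(80.3/10) − 10^(75.8/10)) = 10·log₁₀(69130000) = 78.4 dB SPL.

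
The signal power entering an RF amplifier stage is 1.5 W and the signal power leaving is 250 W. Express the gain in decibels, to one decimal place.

Power is a power quantity, so gain = 10·log₁₀(P_out/P_in).
10·log₁₀(250/1.5) = 10·log₁₀(166.7) = 22.2 dB.

22.2 dB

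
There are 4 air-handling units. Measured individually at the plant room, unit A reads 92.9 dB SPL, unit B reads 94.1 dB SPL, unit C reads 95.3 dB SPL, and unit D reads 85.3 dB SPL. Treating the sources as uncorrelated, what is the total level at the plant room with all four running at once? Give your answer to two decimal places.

Add the sources as powers (linear), then convert back to dB:
L_total = 10·log₁₀(10^(92.9/10) + 10^(94.1/10) + 10^(95.3/10) + 10^(85.3/10)) = 10·log₁₀(8248000000) = 99.16 dB SPL.

99.16 dB SPL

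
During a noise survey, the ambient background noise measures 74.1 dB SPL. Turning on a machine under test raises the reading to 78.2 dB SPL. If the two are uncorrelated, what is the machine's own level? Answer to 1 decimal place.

76.1 dB SPL

Subtract intensities: L_src = 10·log₁₀(10^(L_total/10) − 10^(L_bg/10)).
L_src = 10·log₁₀(10^(78.2/10) − 10^(74.1/10)) = 10·log₁₀(40370000) = 76.1 dB SPL.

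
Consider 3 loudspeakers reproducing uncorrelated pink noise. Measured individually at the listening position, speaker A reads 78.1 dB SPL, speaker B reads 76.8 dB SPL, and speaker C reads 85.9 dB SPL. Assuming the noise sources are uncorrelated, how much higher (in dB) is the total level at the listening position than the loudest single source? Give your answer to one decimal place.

1.1 dB

Incoherent sources sum as intensities:
L_total = 10·log₁₀(10^(78.1/10) + 10^(76.8/10) + 10^(85.9/10)) = 87.00 dB SPL.
Excess over the loudest (85.9 dB): 87.00 − 85.9 = 1.1 dB.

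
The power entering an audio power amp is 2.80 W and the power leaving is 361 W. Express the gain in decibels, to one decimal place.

Power is a power quantity, so gain = 10·log₁₀(P_out/P_in).
10·log₁₀(361/2.80) = 10·log₁₀(128.9) = 21.1 dB.

21.1 dB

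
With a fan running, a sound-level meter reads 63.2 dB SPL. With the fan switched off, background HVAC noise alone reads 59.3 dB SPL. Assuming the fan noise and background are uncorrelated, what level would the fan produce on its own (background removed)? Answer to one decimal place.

Background correction is a power subtraction:
L_src = 10·log₁₀(10^(63.2/10) − 10^(59.3/10)) = 10·log₁₀(1238000) = 60.9 dB SPL.

60.9 dB SPL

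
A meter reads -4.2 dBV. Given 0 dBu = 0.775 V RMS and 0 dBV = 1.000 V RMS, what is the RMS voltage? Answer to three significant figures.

V = 1.000 V × 10^(-4.2/20).
= 1.000 × 0.6166 = 0.617 V.

0.617 V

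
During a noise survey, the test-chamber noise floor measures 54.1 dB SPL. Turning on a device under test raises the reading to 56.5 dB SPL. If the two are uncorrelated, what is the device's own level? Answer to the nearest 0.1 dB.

52.8 dB SPL

Remove the background by subtracting linear intensities:
L_src = 10·log₁₀(10^(56.5/10) − 10^(54.1/10)) = 10·log₁₀(189600) = 52.8 dB SPL.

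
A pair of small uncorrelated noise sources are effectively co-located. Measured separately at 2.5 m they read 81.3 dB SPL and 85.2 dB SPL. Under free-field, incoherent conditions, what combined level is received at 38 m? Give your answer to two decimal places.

63.05 dB SPL

Combined at 2.5 m: 10·log₁₀(10^(81.3/10)+10^(85.2/10)) = 86.684 dB SPL.
Then apply −20·log₁₀(38/2.5) = -23.637 dB → 63.05 dB SPL.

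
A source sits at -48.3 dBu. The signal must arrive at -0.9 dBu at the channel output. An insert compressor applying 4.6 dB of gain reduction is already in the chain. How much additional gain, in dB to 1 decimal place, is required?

52.0 dB

The required make-up gain is the shortfall in the dB sum.
G = -0.9 − (-48.3) + 4.6 = 52.0 dB.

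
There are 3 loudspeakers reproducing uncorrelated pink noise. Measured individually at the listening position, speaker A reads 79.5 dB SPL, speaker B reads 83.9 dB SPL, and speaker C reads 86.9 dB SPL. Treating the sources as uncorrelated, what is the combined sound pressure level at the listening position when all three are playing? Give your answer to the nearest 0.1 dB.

Incoherent sources sum as intensities:
L_total = 10·log₁₀(10^(79.5/10) + 10^(83.9/10) + 10^(86.9/10)) = 10·log₁₀(824400000) = 89.2 dB SPL.

89.2 dB SPL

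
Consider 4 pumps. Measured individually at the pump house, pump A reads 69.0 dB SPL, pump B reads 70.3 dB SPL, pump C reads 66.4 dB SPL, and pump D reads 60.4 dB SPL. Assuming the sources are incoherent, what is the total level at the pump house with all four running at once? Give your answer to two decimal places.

73.82 dB SPL

Incoherent sources sum as intensities:
L_total = 10·log₁₀(10^(69.0/10) + 10^(70.3/10) + 10^(66.4/10) + 10^(60.4/10)) = 10·log₁₀(24120000) = 73.82 dB SPL.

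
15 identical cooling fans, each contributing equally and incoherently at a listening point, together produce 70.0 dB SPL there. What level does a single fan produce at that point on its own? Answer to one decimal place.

58.2 dB SPL

15 equal incoherent sources add 10·log₁₀(15) = 11.76 dB over one source.
L_one = 70.0 − 11.76 = 58.2 dB SPL.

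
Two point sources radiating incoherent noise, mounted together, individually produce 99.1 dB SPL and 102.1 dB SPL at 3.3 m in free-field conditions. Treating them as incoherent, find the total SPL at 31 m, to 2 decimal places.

Combined at 3.3 m: 10·log₁₀(10^(99.1/10)+10^(102.1/10)) = 103.864 dB SPL.
Then apply −20·log₁₀(31/3.3) = -19.457 dB → 84.41 dB SPL.

84.41 dB SPL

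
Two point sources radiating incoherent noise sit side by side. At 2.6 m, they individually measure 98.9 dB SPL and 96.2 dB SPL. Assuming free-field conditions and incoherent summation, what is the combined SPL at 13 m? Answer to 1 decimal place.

Combined at 2.6 m: 10·log₁₀(10^(98.9/10)+10^(96.2/10)) = 100.77 dB SPL.
Then apply −20·log₁₀(13/2.6) = -13.98 dB → 86.8 dB SPL.

86.8 dB SPL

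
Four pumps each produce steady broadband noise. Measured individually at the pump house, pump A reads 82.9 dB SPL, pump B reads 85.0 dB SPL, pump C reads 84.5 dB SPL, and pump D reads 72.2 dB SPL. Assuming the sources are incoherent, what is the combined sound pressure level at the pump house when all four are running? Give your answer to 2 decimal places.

Uncorrelated sources add in intensity (power), not in dB.
L_total = 10·log₁₀(10^(82.9/10) + 10^(85.0/10) + 10^(84.5/10) + 10^(72.2/10)) = 10·log₁₀(809600000) = 89.08 dB SPL.

89.08 dB SPL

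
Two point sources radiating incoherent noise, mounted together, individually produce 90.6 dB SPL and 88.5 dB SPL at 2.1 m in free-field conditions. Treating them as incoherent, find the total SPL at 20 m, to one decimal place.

73.1 dB SPL

Combined at 2.1 m: 10·log₁₀(10^(90.6/10)+10^(88.5/10)) = 92.69 dB SPL.
Then apply −20·log₁₀(20/2.1) = -19.58 dB → 73.1 dB SPL.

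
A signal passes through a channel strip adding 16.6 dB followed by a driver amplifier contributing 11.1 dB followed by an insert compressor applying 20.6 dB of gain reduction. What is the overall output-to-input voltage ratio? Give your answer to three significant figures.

2.26

Net gain = 16.6 + 11.1 + (−20.6) = 7.1 dB.
Voltage ratio = 10^(7.1/20) = 2.26.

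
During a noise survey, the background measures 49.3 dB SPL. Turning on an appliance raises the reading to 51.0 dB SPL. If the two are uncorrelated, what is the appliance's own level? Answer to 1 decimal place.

Subtract intensities: L_src = 10·log₁₀(10^(L_total/10) − 10^(L_bg/10)).
L_src = 10·log₁₀(10^(51.0/10) − 10^(49.3/10)) = 10·log₁₀(40780) = 46.1 dB SPL.

46.1 dB SPL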